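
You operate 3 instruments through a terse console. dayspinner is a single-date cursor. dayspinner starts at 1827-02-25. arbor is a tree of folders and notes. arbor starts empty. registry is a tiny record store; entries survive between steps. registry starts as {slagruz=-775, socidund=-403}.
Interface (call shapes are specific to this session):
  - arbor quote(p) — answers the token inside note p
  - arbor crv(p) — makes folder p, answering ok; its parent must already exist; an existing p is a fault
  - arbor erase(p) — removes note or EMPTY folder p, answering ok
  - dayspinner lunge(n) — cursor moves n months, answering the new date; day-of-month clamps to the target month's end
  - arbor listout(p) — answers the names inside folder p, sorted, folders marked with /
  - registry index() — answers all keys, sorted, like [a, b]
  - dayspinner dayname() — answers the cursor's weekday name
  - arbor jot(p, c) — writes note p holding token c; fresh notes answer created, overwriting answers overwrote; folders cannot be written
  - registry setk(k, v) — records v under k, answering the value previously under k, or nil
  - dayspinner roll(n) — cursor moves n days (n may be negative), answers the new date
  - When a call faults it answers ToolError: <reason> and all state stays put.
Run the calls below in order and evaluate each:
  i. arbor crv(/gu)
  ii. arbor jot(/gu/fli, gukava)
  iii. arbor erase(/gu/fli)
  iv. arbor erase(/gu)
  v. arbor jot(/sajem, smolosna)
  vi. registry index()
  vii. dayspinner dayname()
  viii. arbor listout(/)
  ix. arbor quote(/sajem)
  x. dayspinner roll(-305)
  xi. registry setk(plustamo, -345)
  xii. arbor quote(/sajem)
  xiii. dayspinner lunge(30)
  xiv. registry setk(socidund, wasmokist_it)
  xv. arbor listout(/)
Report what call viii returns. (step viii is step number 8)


I invoke arbor crv using p='/gu', and get ok.
Next I call arbor jot using p='/gu/fli', c='gukava': created.
Next I call arbor erase using p='/gu/fli', and get ok.
I call arbor erase using p='/gu', and see ok.
Next I call arbor jot using p='/sajem', c='smolosna', and see created.
I run registry index, and see [slagruz, socidund].
I invoke dayspinner dayname(), which returns Sunday.
Using arbor listout using p='/', which returns [sajem].
Using arbor quote using p='/sajem', and observe smolosna.
I try dayspinner roll using n='-305', and observe 1826-04-26.
Using registry setk using k='plustamo', v='-345', and observe nil.
I invoke arbor quote using p='/sajem', and see smolosna.
I use dayspinner lunge using n='30', → 1828-10-26.
Using registry setk using k='socidund', v='wasmokist_it', giving -403.
I try arbor listout using p='/', → [sajem].

Answer: [sajem]


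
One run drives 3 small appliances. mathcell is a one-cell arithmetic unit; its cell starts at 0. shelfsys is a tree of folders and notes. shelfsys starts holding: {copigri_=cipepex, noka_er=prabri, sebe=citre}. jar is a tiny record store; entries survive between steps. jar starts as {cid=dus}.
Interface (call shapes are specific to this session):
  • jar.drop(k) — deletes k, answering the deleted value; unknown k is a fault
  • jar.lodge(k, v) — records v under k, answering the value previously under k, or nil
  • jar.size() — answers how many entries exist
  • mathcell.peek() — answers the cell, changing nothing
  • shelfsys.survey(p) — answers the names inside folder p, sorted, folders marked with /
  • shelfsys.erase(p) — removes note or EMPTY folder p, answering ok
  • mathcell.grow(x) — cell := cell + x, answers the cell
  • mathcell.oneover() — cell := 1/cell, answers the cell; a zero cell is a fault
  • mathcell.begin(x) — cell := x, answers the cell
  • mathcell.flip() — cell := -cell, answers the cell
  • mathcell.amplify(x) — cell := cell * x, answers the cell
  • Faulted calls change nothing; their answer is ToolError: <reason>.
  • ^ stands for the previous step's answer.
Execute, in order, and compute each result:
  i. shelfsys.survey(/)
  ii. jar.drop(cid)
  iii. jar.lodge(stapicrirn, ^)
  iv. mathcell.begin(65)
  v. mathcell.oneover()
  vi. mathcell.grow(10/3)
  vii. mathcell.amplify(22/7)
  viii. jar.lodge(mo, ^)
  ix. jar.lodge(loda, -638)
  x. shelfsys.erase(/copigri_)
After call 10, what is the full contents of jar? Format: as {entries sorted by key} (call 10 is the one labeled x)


! shelfsys.survey(/) == [copigri_, noka_er, sebe]
! jar.drop(cid) == dus
! jar.lodge(stapicrirn, ^) == nil
! mathcell.begin(65) == 65
! mathcell.oneover() == 1/65
! mathcell.grow(10/3) == 653/195
! mathcell.amplify(22/7) == 14366/1365
! jar.lodge(mo, ^) == nil
! jar.lodge(loda, -638) == nil
! shelfsys.erase(/copigri_) == ok

Answer: {loda=-638, mo=14366/1365, stapicrirn=dus}


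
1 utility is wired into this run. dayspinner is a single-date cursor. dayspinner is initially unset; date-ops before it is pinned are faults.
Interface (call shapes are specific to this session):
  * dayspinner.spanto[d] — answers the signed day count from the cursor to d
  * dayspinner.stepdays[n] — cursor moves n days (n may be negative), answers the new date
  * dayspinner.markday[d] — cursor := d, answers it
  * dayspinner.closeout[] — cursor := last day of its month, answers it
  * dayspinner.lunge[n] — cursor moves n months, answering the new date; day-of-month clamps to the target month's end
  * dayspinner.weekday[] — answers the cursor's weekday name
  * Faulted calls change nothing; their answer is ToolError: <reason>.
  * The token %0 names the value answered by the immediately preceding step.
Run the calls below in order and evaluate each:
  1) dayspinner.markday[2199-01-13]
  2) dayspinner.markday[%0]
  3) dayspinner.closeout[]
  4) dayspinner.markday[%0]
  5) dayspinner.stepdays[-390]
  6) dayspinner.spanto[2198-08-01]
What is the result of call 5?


Answer: 2198-01-06

Derivation:
CALL dayspinner.markday[d: 2199-01-13]
RET  2199-01-13
CALL dayspinner.markday[d: %0]
RET  2199-01-13
CALL dayspinner.closeout[]
RET  2199-01-31
CALL dayspinner.markday[d: %0]
RET  2199-01-31
CALL dayspinner.stepdays[n: -390]
RET  2198-01-06
CALL dayspinner.spanto[d: 2198-08-01]
RET  207


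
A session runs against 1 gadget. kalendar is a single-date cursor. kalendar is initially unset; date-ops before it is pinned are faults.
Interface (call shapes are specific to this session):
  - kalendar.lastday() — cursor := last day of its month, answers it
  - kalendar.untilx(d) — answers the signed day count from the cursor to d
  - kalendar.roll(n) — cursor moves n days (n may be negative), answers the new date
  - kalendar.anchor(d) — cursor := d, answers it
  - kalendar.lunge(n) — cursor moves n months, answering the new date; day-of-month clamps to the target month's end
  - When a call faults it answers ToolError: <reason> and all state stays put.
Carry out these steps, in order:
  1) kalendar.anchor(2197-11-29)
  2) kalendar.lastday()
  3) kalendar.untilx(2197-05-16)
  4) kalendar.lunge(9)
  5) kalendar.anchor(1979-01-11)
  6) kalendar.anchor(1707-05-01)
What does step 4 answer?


Answer: 2198-08-30

Derivation:
→ anchor(2197-11-29)
← 2197-11-29
→ lastday()
← 2197-11-30
→ untilx(2197-05-16)
← -198
→ lunge(9)
← 2198-08-30
→ anchor(1979-01-11)
← 1979-01-11
→ anchor(1707-05-01)
← 1707-05-01


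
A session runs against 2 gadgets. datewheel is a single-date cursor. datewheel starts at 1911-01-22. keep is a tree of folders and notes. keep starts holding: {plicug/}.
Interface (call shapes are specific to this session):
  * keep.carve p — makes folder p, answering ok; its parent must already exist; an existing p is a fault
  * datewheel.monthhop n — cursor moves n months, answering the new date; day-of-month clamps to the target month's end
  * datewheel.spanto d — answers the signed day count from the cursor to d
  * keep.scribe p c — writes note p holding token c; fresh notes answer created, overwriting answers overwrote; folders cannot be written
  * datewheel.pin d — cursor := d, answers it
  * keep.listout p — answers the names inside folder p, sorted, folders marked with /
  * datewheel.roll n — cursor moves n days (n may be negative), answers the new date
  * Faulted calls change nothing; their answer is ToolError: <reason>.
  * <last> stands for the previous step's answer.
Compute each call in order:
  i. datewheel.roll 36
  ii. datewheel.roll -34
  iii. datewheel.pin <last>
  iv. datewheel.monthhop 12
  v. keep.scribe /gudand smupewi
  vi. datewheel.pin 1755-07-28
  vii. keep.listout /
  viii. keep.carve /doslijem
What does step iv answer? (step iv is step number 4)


Answer: 1912-01-24

Derivation:
Do: roll[n='36']
See: 1911-02-27
Do: roll[n='-34']
See: 1911-01-24
Do: pin[d='<last>']
See: 1911-01-24
Do: monthhop[n='12']
See: 1912-01-24
Do: scribe[p='/gudand'; c='smupewi']
See: created
Do: pin[d='1755-07-28']
See: 1755-07-28
Do: listout[p='/']
See: [gudand, plicug/]
Do: carve[p='/doslijem']
See: ok


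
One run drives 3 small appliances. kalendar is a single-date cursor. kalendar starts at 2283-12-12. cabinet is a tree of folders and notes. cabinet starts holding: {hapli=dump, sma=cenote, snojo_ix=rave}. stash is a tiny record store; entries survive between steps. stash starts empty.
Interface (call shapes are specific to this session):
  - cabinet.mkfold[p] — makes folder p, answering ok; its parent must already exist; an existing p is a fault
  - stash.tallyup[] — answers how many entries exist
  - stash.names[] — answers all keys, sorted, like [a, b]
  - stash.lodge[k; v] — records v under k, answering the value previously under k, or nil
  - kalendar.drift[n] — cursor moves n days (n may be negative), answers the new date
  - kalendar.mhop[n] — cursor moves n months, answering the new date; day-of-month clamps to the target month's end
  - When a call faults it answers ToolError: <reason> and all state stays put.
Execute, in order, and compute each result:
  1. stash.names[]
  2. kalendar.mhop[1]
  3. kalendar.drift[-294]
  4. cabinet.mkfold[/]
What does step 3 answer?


! 1. stash.names() == []
! 2. kalendar.mhop(n: 1) == 2284-01-12
! 3. kalendar.drift(n: -294) == 2283-03-24
! 4. cabinet.mkfold(p: /) == ToolError: exists

Answer: 2283-03-24


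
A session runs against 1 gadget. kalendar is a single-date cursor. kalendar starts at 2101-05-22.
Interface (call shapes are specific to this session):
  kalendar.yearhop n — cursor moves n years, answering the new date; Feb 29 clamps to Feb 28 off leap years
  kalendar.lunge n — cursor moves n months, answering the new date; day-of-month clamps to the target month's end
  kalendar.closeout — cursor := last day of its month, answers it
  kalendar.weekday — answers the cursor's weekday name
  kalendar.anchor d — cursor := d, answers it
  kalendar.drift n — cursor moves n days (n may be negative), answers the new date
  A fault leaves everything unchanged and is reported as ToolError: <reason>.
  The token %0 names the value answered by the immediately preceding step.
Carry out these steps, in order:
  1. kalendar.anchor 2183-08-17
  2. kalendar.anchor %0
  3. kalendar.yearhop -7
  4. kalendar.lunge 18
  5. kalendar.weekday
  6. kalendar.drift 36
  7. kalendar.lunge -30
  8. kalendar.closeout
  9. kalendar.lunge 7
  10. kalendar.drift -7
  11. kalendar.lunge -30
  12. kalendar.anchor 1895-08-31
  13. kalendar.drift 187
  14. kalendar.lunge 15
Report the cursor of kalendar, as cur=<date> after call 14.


> anchor 2183-08-17
  2183-08-17
> anchor %0
  2183-08-17
> yearhop -7
  2176-08-17
> lunge 18
  2178-02-17
> weekday
  Tuesday
> drift 36
  2178-03-25
> lunge -30
  2175-09-25
> closeout
  2175-09-30
> lunge 7
  2176-04-30
> drift -7
  2176-04-23
> lunge -30
  2173-10-23
> anchor 1895-08-31
  1895-08-31
> drift 187
  1896-03-05
> lunge 15
  1897-06-05

Answer: cur=1897-06-05


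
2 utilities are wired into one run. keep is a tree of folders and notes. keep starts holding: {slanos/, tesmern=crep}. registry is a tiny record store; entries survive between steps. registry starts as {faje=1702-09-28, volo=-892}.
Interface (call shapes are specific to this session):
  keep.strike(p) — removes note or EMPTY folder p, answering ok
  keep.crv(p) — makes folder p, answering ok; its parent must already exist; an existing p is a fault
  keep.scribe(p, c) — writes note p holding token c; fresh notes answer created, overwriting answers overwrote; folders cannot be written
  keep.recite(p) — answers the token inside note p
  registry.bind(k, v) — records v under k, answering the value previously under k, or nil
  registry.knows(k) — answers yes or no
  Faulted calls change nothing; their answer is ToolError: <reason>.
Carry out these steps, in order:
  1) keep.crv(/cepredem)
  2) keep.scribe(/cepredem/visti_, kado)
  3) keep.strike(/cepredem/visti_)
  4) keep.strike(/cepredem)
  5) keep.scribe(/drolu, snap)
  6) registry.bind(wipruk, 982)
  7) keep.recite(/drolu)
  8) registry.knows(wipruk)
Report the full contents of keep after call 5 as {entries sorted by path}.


I call crv with p='/cepredem', and see ok.
Invoking scribe with p='/cepredem/visti_', c='kado', — result: created.
I run strike with p='/cepredem/visti_', giving ok.
Now I run strike with p='/cepredem', giving ok.
I invoke scribe with p='/drolu', c='snap', yielding created.
I call bind with k='wipruk', v='982', giving nil.
Calling recite with p='/drolu', and see snap.
I try knows with k='wipruk', and get yes.

Answer: {drolu=snap, slanos/, tesmern=crep}


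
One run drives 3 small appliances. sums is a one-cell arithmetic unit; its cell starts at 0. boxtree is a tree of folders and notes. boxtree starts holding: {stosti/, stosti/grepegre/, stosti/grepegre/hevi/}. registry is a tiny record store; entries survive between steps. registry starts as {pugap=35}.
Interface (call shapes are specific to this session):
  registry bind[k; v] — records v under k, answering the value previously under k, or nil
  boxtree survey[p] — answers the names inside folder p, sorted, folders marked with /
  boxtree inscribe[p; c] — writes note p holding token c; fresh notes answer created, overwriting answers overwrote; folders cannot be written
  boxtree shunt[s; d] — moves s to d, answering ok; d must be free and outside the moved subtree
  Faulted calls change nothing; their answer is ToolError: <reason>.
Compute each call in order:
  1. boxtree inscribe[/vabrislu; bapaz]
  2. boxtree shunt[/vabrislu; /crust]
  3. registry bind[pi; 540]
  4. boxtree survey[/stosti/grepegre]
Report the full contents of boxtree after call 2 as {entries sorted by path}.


-> boxtree inscribe(p→/vabrislu, c→bapaz)
<- created
-> boxtree shunt(s→/vabrislu, d→/crust)
<- ok
-> registry bind(k→pi, v→540)
<- nil
-> boxtree survey(p→/stosti/grepegre)
<- [hevi/]

Answer: {crust=bapaz, stosti/, stosti/grepegre/, stosti/grepegre/hevi/}


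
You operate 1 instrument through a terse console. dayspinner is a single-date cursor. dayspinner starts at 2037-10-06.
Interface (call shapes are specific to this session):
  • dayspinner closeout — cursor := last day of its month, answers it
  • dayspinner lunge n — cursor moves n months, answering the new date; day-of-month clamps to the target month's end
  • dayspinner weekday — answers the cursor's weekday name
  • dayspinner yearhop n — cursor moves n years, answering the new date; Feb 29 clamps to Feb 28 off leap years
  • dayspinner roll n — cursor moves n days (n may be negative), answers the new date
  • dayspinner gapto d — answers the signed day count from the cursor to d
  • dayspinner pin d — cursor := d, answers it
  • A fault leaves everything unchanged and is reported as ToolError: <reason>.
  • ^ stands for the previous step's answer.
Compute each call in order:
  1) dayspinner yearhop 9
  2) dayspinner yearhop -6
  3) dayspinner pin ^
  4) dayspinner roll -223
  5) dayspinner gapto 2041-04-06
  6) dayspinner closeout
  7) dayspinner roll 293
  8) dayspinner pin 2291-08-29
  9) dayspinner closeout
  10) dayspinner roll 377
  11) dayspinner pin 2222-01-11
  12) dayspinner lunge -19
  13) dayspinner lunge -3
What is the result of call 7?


Answer: 2040-12-18

Derivation:
;; dayspinner yearhop(n='9') ~> 2046-10-06
;; dayspinner yearhop(n='-6') ~> 2040-10-06
;; dayspinner pin(d='^') ~> 2040-10-06
;; dayspinner roll(n='-223') ~> 2040-02-26
;; dayspinner gapto(d='2041-04-06') ~> 405
;; dayspinner closeout() ~> 2040-02-29
;; dayspinner roll(n='293') ~> 2040-12-18
;; dayspinner pin(d='2291-08-29') ~> 2291-08-29
;; dayspinner closeout() ~> 2291-08-31
;; dayspinner roll(n='377') ~> 2292-09-11
;; dayspinner pin(d='2222-01-11') ~> 2222-01-11
;; dayspinner lunge(n='-19') ~> 2220-06-11
;; dayspinner lunge(n='-3') ~> 2220-03-11


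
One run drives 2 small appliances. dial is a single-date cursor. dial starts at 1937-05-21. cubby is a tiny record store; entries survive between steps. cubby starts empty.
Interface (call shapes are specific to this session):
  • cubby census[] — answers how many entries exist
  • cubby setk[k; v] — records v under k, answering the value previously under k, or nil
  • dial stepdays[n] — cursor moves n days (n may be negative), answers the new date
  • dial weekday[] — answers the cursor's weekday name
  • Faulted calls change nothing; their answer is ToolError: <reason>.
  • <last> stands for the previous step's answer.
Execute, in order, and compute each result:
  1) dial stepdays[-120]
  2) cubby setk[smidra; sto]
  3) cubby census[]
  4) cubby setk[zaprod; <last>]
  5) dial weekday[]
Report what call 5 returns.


Answer: Thursday

Derivation:
·→ dial stepdays(n→-120)
·← 1937-01-21
·→ cubby setk(k→smidra, v→sto)
·← nil
·→ cubby census()
·← 1
·→ cubby setk(k→zaprod, v→<last>)
·← nil
·→ dial weekday()
·← Thursday


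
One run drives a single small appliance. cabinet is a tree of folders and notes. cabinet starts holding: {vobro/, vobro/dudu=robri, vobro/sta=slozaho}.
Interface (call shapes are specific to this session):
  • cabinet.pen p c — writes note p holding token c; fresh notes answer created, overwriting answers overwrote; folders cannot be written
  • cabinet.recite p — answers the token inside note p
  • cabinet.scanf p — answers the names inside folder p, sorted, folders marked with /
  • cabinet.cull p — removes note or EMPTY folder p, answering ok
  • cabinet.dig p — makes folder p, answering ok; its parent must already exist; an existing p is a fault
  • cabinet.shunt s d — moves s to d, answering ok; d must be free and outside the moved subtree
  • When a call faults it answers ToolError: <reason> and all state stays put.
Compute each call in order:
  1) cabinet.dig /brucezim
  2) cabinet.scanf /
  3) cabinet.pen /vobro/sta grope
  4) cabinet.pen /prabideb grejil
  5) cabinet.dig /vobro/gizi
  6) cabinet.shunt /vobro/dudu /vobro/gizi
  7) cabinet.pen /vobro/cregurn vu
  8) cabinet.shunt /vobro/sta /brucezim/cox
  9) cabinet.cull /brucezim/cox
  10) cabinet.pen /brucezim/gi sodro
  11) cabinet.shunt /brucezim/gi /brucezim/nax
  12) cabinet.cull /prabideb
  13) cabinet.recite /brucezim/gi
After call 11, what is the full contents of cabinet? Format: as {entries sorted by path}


Answer: {brucezim/, brucezim/nax=sodro, prabideb=grejil, vobro/, vobro/cregurn=vu, vobro/dudu=robri, vobro/gizi/}

Derivation:
>>> dig p=/brucezim
  ok
>>> scanf p=/
  [brucezim/, vobro/]
>>> pen p=/vobro/sta c=grope
  overwrote
>>> pen p=/prabideb c=grejil
  created
>>> dig p=/vobro/gizi
  ok
>>> shunt s=/vobro/dudu d=/vobro/gizi
  ToolError: exists
>>> pen p=/vobro/cregurn c=vu
  created
>>> shunt s=/vobro/sta d=/brucezim/cox
  ok
>>> cull p=/brucezim/cox
  ok
>>> pen p=/brucezim/gi c=sodro
  created
>>> shunt s=/brucezim/gi d=/brucezim/nax
  ok
>>> cull p=/prabideb
  ok
>>> recite p=/brucezim/gi
  ToolError: not found


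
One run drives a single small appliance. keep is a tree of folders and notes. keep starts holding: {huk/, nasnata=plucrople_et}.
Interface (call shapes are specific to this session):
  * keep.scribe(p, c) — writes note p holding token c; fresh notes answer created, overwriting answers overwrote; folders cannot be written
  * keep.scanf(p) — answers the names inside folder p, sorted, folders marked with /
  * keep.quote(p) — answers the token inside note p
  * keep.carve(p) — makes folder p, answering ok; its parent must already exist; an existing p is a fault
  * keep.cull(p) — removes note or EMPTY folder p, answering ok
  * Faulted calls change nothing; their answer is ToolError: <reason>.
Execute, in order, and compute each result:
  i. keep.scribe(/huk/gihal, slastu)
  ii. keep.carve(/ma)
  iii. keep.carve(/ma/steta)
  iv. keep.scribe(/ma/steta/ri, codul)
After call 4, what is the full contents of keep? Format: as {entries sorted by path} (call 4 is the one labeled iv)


! scribe(p→/huk/gihal, c→slastu) : created
! carve(p→/ma) : ok
! carve(p→/ma/steta) : ok
! scribe(p→/ma/steta/ri, c→codul) : created

Answer: {huk/, huk/gihal=slastu, ma/, ma/steta/, ma/steta/ri=codul, nasnata=plucrople_et}


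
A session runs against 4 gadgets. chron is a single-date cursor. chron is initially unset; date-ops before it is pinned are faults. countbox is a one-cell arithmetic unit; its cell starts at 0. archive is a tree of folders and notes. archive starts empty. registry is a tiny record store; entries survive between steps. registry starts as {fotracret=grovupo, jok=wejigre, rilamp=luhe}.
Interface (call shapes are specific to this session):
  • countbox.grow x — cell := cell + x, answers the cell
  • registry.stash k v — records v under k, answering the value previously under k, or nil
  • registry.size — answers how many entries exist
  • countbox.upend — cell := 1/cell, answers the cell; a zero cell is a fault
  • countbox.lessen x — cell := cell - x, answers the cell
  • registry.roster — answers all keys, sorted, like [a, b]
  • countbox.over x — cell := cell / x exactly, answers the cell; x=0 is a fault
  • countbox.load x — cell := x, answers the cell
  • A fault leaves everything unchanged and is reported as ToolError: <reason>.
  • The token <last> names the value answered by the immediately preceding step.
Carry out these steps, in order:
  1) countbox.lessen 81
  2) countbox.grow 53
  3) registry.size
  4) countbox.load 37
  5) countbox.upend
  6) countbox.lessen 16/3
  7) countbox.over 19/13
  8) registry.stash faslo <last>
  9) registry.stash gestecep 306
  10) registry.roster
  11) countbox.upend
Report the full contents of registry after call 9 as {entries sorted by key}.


Answer: {faslo=-403/111, fotracret=grovupo, gestecep=306, jok=wejigre, rilamp=luhe}

Derivation:
>> countbox.lessen(x→81)
<< -81
>> countbox.grow(x→53)
<< -28
>> registry.size()
<< 3
>> countbox.load(x→37)
<< 37
>> countbox.upend()
<< 1/37
>> countbox.lessen(x→16/3)
<< -589/111
>> countbox.over(x→19/13)
<< -403/111
>> registry.stash(k→faslo, v→<last>)
<< nil
>> registry.stash(k→gestecep, v→306)
<< nil
>> registry.roster()
<< [faslo, fotracret, gestecep, jok, rilamp]
>> countbox.upend()
<< -111/403


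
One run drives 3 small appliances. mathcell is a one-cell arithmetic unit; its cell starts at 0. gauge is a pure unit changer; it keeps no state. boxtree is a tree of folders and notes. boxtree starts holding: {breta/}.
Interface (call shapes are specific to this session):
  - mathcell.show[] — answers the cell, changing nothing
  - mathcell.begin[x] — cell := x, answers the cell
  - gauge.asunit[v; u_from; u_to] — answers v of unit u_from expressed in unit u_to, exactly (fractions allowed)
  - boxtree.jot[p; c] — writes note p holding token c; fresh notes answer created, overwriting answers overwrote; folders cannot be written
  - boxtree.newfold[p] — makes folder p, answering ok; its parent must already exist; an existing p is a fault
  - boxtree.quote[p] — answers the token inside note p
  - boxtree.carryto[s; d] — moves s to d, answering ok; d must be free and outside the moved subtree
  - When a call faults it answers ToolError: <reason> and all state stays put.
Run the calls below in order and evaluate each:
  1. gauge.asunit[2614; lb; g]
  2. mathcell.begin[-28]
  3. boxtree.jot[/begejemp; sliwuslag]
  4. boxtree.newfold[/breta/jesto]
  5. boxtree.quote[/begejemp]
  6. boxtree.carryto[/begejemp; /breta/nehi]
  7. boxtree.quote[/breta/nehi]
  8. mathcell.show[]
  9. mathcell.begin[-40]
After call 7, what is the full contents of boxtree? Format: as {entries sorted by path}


Answer: {breta/, breta/jesto/, breta/nehi=sliwuslag}

Derivation:
$ gauge.asunit 2614 lb g
:: 59284522759/50000
$ mathcell.begin -28
:: -28
$ boxtree.jot /begejemp sliwuslag
:: created
$ boxtree.newfold /breta/jesto
:: ok
$ boxtree.quote /begejemp
:: sliwuslag
$ boxtree.carryto /begejemp /breta/nehi
:: ok
$ boxtree.quote /breta/nehi
:: sliwuslag
$ mathcell.show
:: -28
$ mathcell.begin -40
:: -40


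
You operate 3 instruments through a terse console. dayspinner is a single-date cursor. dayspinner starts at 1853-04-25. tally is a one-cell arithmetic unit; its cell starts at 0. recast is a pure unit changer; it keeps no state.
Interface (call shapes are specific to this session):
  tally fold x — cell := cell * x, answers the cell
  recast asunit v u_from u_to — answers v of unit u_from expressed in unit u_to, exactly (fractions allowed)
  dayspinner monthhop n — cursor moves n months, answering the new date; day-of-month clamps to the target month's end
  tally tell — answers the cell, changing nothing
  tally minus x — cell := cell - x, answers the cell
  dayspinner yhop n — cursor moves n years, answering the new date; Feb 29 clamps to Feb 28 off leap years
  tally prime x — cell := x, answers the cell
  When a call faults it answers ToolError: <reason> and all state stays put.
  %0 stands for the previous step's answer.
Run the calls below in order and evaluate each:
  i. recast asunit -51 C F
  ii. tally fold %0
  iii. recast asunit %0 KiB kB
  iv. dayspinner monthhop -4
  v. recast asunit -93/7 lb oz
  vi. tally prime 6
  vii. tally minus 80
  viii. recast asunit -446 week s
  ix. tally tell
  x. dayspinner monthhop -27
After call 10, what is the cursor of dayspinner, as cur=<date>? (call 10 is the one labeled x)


I call recast asunit(v: -51, u_from: C, u_to: F), and see -299/5.
Invoking tally fold(x: %0), → 0.
I run recast asunit(v: %0, u_from: KiB, u_to: kB), and observe 0.
I use dayspinner monthhop(n: -4), and observe 1852-12-25.
I try recast asunit(v: -93/7, u_from: lb, u_to: oz), giving -1488/7.
Now I run tally prime(x: 6), and get 6.
Using tally minus(x: 80), and see -74.
I call recast asunit(v: -446, u_from: week, u_to: s): -269740800.
Next I call tally tell, — result: -74.
Calling dayspinner monthhop(n: -27), and get 1850-09-25.

Answer: cur=1850-09-25


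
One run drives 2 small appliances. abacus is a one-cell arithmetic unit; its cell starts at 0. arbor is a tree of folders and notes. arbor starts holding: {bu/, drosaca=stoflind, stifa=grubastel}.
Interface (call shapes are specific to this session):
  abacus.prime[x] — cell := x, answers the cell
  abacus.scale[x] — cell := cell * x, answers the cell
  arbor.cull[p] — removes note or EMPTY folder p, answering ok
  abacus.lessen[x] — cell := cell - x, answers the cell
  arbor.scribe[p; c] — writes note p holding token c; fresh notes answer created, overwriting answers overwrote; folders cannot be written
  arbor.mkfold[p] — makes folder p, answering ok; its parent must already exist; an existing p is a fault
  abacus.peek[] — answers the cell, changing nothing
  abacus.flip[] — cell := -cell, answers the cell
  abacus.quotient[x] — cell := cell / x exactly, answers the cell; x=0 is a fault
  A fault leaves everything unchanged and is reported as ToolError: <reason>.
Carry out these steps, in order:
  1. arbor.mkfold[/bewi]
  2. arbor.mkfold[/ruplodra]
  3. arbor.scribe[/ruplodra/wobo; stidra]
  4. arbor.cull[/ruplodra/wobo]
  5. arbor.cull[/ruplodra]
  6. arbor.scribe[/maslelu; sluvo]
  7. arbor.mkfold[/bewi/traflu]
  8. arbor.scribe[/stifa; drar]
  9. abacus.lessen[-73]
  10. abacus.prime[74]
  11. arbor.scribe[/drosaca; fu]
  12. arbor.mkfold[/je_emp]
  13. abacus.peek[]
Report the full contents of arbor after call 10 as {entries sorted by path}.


Answer: {bewi/, bewi/traflu/, bu/, drosaca=stoflind, maslelu=sluvo, stifa=drar}

Derivation:
Do: arbor.mkfold[p=/bewi]
See: ok
Do: arbor.mkfold[p=/ruplodra]
See: ok
Do: arbor.scribe[p=/ruplodra/wobo; c=stidra]
See: created
Do: arbor.cull[p=/ruplodra/wobo]
See: ok
Do: arbor.cull[p=/ruplodra]
See: ok
Do: arbor.scribe[p=/maslelu; c=sluvo]
See: created
Do: arbor.mkfold[p=/bewi/traflu]
See: ok
Do: arbor.scribe[p=/stifa; c=drar]
See: overwrote
Do: abacus.lessen[x=-73]
See: 73
Do: abacus.prime[x=74]
See: 74
Do: arbor.scribe[p=/drosaca; c=fu]
See: overwrote
Do: arbor.mkfold[p=/je_emp]
See: ok
Do: abacus.peek[]
See: 74


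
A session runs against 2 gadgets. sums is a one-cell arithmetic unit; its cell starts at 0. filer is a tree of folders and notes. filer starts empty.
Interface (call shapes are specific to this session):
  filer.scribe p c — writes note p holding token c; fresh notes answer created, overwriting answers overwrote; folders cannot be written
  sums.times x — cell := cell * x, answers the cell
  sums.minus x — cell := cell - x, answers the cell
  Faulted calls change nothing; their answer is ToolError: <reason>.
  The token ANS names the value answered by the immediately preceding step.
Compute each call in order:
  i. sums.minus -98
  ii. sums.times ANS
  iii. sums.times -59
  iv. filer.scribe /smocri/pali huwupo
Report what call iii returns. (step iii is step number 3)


Answer: -566636

Derivation:
% sums.minus x→-98
[out] 98
% sums.times x→ANS
[out] 9604
% sums.times x→-59
[out] -566636
% filer.scribe p→/smocri/pali c→huwupo
[out] ToolError: no parent


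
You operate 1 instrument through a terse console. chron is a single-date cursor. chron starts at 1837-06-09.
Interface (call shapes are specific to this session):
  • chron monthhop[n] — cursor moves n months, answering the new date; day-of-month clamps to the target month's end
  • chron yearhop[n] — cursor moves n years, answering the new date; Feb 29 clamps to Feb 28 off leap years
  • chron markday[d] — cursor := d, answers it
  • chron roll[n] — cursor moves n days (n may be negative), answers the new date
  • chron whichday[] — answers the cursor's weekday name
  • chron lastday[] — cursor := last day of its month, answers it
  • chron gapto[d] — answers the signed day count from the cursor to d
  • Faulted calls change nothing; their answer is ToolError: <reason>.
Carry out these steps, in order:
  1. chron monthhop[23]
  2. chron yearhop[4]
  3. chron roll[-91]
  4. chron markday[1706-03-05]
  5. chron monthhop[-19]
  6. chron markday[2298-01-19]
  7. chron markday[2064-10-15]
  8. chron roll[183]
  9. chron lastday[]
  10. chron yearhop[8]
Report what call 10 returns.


Answer: 2073-04-30

Derivation:
% chron monthhop 23
= 1839-05-09
% chron yearhop 4
= 1843-05-09
% chron roll -91
= 1843-02-07
% chron markday 1706-03-05
= 1706-03-05
% chron monthhop -19
= 1704-08-05
% chron markday 2298-01-19
= 2298-01-19
% chron markday 2064-10-15
= 2064-10-15
% chron roll 183
= 2065-04-16
% chron lastday
= 2065-04-30
% chron yearhop 8
= 2073-04-30


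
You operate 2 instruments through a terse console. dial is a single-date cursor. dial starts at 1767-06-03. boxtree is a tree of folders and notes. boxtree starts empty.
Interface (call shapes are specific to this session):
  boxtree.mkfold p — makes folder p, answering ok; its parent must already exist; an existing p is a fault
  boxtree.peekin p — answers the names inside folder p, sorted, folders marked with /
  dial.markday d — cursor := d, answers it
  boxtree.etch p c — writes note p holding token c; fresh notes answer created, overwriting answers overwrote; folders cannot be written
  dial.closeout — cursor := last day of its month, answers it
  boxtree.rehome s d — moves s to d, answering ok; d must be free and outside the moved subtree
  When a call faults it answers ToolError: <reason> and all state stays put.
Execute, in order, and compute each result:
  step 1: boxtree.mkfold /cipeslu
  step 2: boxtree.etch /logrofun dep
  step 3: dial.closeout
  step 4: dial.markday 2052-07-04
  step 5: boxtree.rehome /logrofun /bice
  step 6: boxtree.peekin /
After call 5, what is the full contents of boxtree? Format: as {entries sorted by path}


// boxtree.mkfold(/cipeslu) => ok
// boxtree.etch(/logrofun, dep) => created
// dial.closeout() => 1767-06-30
// dial.markday(2052-07-04) => 2052-07-04
// boxtree.rehome(/logrofun, /bice) => ok
// boxtree.peekin(/) => [bice, cipeslu/]

Answer: {bice=dep, cipeslu/}


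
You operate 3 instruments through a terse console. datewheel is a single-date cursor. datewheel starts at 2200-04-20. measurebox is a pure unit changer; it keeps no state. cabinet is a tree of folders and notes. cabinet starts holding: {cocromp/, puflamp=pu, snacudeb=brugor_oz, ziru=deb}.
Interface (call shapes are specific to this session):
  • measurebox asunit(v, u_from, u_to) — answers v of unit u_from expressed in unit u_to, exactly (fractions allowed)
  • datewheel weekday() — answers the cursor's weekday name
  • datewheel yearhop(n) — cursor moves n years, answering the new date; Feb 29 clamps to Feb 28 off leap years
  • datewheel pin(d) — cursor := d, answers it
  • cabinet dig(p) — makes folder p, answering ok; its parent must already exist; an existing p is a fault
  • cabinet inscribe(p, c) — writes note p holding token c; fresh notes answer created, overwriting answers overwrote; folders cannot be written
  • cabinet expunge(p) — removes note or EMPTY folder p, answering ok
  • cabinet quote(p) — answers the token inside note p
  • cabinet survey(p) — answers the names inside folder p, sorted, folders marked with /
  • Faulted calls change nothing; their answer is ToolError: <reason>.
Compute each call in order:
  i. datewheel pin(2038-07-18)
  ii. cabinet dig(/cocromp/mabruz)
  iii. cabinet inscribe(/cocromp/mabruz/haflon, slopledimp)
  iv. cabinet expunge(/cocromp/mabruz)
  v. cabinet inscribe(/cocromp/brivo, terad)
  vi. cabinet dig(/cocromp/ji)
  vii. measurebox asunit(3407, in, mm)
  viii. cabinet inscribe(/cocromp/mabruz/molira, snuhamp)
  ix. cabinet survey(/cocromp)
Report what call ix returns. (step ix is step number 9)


Step: datewheel pin[2038-07-18]
Result: 2038-07-18
Step: cabinet dig[/cocromp/mabruz]
Result: ok
Step: cabinet inscribe[/cocromp/mabruz/haflon; slopledimp]
Result: created
Step: cabinet expunge[/cocromp/mabruz]
Result: ToolError: not empty
Step: cabinet inscribe[/cocromp/brivo; terad]
Result: created
Step: cabinet dig[/cocromp/ji]
Result: ok
Step: measurebox asunit[3407; in; mm]
Result: 432689/5
Step: cabinet inscribe[/cocromp/mabruz/molira; snuhamp]
Result: created
Step: cabinet survey[/cocromp]
Result: [brivo, ji/, mabruz/]

Answer: [brivo, ji/, mabruz/]


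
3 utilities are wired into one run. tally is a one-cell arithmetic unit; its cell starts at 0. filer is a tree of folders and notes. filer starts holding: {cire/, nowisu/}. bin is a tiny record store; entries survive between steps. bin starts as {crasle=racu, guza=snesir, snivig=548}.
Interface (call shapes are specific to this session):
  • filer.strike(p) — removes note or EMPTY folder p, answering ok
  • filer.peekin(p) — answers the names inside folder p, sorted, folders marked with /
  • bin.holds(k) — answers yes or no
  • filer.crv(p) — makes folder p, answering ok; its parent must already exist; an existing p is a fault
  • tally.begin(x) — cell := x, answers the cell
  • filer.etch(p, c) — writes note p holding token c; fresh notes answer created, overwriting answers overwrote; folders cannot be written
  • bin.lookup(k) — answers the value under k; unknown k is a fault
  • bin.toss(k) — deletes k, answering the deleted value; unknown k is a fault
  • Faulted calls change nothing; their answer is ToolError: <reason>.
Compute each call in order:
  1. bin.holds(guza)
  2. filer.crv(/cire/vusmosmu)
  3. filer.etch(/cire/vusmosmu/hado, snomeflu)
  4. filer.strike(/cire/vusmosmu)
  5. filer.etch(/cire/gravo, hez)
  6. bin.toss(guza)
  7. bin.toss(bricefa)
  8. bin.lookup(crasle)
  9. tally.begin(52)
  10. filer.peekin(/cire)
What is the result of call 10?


Answer: [gravo, vusmosmu/]

Derivation:
CALL bin.holds[k=guza]
RET  yes
CALL filer.crv[p=/cire/vusmosmu]
RET  ok
CALL filer.etch[p=/cire/vusmosmu/hado; c=snomeflu]
RET  created
CALL filer.strike[p=/cire/vusmosmu]
RET  ToolError: not empty
CALL filer.etch[p=/cire/gravo; c=hez]
RET  created
CALL bin.toss[k=guza]
RET  snesir
CALL bin.toss[k=bricefa]
RET  ToolError: no such key bricefa
CALL bin.lookup[k=crasle]
RET  racu
CALL tally.begin[x=52]
RET  52
CALL filer.peekin[p=/cire]
RET  [gravo, vusmosmu/]


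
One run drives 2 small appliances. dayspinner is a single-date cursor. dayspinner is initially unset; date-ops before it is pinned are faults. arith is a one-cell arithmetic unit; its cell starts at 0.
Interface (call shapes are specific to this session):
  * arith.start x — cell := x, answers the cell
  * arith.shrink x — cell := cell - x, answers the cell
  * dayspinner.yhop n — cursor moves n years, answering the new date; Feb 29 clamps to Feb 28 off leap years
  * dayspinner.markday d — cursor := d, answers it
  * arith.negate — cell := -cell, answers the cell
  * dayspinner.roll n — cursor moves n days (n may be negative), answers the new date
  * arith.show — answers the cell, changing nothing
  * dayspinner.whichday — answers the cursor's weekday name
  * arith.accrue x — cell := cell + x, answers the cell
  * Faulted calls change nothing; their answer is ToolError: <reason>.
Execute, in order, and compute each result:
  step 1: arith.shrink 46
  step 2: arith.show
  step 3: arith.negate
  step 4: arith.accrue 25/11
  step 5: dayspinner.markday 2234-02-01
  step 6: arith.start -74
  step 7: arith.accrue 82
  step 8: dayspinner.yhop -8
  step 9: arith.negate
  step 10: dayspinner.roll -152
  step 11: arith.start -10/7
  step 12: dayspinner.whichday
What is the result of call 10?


Answer: 2225-09-02

Derivation:
-> arith.shrink(x=46)
<- -46
-> arith.show()
<- -46
-> arith.negate()
<- 46
-> arith.accrue(x=25/11)
<- 531/11
-> dayspinner.markday(d=2234-02-01)
<- 2234-02-01
-> arith.start(x=-74)
<- -74
-> arith.accrue(x=82)
<- 8
-> dayspinner.yhop(n=-8)
<- 2226-02-01
-> arith.negate()
<- -8
-> dayspinner.roll(n=-152)
<- 2225-09-02
-> arith.start(x=-10/7)
<- -10/7
-> dayspinner.whichday()
<- Friday


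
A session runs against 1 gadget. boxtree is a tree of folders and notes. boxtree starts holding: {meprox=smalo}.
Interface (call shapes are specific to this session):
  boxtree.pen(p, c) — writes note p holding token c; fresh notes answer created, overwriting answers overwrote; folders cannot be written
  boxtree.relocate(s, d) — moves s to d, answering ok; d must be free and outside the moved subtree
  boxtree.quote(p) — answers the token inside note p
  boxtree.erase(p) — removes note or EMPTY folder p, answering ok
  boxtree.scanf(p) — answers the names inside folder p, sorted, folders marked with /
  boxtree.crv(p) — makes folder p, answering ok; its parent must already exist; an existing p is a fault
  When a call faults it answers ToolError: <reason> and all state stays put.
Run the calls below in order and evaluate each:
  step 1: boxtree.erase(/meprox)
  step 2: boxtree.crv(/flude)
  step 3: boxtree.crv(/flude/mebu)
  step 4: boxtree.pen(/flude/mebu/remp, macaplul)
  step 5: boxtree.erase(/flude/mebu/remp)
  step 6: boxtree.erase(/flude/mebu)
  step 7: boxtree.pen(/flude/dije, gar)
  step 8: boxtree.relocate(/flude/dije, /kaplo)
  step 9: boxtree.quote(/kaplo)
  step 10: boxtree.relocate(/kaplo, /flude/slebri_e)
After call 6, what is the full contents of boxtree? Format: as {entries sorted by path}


Answer: {flude/}

Derivation:
-- boxtree.erase(p='/meprox') -> ok
-- boxtree.crv(p='/flude') -> ok
-- boxtree.crv(p='/flude/mebu') -> ok
-- boxtree.pen(p='/flude/mebu/remp', c='macaplul') -> created
-- boxtree.erase(p='/flude/mebu/remp') -> ok
-- boxtree.erase(p='/flude/mebu') -> ok
-- boxtree.pen(p='/flude/dije', c='gar') -> created
-- boxtree.relocate(s='/flude/dije', d='/kaplo') -> ok
-- boxtree.quote(p='/kaplo') -> gar
-- boxtree.relocate(s='/kaplo', d='/flude/slebri_e') -> ok
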